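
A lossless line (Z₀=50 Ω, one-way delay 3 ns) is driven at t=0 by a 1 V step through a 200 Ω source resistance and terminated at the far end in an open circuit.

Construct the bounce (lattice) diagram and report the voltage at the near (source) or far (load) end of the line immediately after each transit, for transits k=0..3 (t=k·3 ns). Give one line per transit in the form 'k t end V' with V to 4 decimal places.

Γ_L=1.000000, Γ_S=0.600000; launch V₁=1·50/250=0.200000
k=0 src: V=0.2000
k=1 load: inc=0.200000, refl=0.200000·1.000000=0.2000; V=0.000000+0.200000+0.200000=0.4000
k=2 src: inc=0.200000, refl=0.200000·0.600000=0.1200; V=0.200000+0.200000+0.120000=0.5200
k=3 load: inc=0.120000, refl=0.120000·1.000000=0.1200; V=0.400000+0.120000+0.120000=0.6400

0 0 source 0.2000
1 3 load 0.4000
2 6 source 0.5200
3 9 load 0.6400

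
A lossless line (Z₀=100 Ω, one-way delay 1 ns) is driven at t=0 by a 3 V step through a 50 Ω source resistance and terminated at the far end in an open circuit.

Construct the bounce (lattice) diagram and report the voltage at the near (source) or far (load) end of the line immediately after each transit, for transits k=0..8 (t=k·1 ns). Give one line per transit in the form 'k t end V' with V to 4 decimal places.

Γ_L=1.000000, Γ_S=-0.333333; launch V₁=3·100/150=2.000000
k=0 src: V=2.0000
k=1 load: inc=2.000000, refl=2.000000·1.000000=2.0000; V=0.000000+2.000000+2.000000=4.0000
k=2 src: inc=2.000000, refl=2.000000·-0.333333=-0.6667; V=2.000000+2.000000+-0.666667=3.3333
k=3 load: inc=-0.666667, refl=-0.666667·1.000000=-0.6667; V=4.000000+-0.666667+-0.666667=2.6667
k=4 src: inc=-0.666667, refl=-0.666667·-0.333333=0.2222; V=3.333333+-0.666667+0.222222=2.8889
k=5 load: inc=0.222222, refl=0.222222·1.000000=0.2222; V=2.666667+0.222222+0.222222=3.1111
k=6 src: inc=0.222222, refl=0.222222·-0.333333=-0.0741; V=2.888889+0.222222+-0.074074=3.0370
k=7 load: inc=-0.074074, refl=-0.074074·1.000000=-0.0741; V=3.111111+-0.074074+-0.074074=2.9630
k=8 src: inc=-0.074074, refl=-0.074074·-0.333333=0.0247; V=3.037037+-0.074074+0.024691=2.9877

0 0 source 2.0000
1 1 load 4.0000
2 2 source 3.3333
3 3 load 2.6667
4 4 source 2.8889
5 5 load 3.1111
6 6 source 3.0370
7 7 load 2.9630
8 8 source 2.9877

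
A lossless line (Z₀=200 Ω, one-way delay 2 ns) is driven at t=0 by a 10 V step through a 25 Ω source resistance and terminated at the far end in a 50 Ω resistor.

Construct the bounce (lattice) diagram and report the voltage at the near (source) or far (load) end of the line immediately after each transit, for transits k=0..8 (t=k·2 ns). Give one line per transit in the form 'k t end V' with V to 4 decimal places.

0 0 source 8.8889
1 2 load 3.5556
2 4 source 7.7037
3 6 load 5.2148
4 8 source 7.1506
5 10 load 5.9891
6 12 source 6.8925
7 14 load 6.3505
8 16 source 6.7721

Γ_L=-0.600000, Γ_S=-0.777778; launch V₁=10·200/225=8.888889
k=0 src: V=8.8889
k=1 load: inc=8.888889, refl=8.888889·-0.600000=-5.3333; V=0.000000+8.888889+-5.333333=3.5556
k=2 src: inc=-5.333333, refl=-5.333333·-0.777778=4.1481; V=8.888889+-5.333333+4.148148=7.7037
k=3 load: inc=4.148148, refl=4.148148·-0.600000=-2.4889; V=3.555556+4.148148+-2.488889=5.2148
k=4 src: inc=-2.488889, refl=-2.488889·-0.777778=1.9358; V=7.703704+-2.488889+1.935802=7.1506
k=5 load: inc=1.935802, refl=1.935802·-0.600000=-1.1615; V=5.214815+1.935802+-1.161481=5.9891
k=6 src: inc=-1.161481, refl=-1.161481·-0.777778=0.9034; V=7.150617+-1.161481+0.903374=6.8925
k=7 load: inc=0.903374, refl=0.903374·-0.600000=-0.5420; V=5.989136+0.903374+-0.542025=6.3505
k=8 src: inc=-0.542025, refl=-0.542025·-0.777778=0.4216; V=6.892510+-0.542025+0.421575=6.7721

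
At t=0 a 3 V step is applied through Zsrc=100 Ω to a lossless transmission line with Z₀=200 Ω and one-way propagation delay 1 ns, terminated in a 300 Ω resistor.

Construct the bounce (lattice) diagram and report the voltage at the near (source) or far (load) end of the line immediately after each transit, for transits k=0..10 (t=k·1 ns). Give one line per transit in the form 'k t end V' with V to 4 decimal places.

0 0 source 2.0000
1 1 load 2.4000
2 2 source 2.2667
3 3 load 2.2400
4 4 source 2.2489
5 5 load 2.2507
6 6 source 2.2501
7 7 load 2.2500
8 8 source 2.2500
9 9 load 2.2500
10 10 source 2.2500

Γ_L=0.200000, Γ_S=-0.333333; launch V₁=3·200/300=2.000000
k=0 src: V=2.0000
k=1 load: inc=2.000000, refl=2.000000·0.200000=0.4000; V=0.000000+2.000000+0.400000=2.4000
k=2 src: inc=0.400000, refl=0.400000·-0.333333=-0.1333; V=2.000000+0.400000+-0.133333=2.2667
k=3 load: inc=-0.133333, refl=-0.133333·0.200000=-0.0267; V=2.400000+-0.133333+-0.026667=2.2400
k=4 src: inc=-0.026667, refl=-0.026667·-0.333333=0.0089; V=2.266667+-0.026667+0.008889=2.2489
k=5 load: inc=0.008889, refl=0.008889·0.200000=0.0018; V=2.240000+0.008889+0.001778=2.2507
k=6 src: inc=0.001778, refl=0.001778·-0.333333=-0.0006; V=2.248889+0.001778+-0.000593=2.2501
k=7 load: inc=-0.000593, refl=-0.000593·0.200000=-0.0001; V=2.250667+-0.000593+-0.000119=2.2500
k=8 src: inc=-0.000119, refl=-0.000119·-0.333333=0.0000; V=2.250074+-0.000119+0.000040=2.2500
k=9 load: inc=0.000040, refl=0.000040·0.200000=0.0000; V=2.249956+0.000040+0.000008=2.2500
k=10 src: inc=0.000008, refl=0.000008·-0.333333=-0.0000; V=2.249995+0.000008+-0.000003=2.2500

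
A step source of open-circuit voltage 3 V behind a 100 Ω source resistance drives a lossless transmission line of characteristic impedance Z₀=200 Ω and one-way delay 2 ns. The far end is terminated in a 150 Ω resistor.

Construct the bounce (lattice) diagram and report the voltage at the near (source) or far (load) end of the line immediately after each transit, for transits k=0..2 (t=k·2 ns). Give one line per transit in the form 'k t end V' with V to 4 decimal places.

Γ_L=-0.142857, Γ_S=-0.333333; launch V₁=3·200/300=2.000000
k=0 src: V=2.0000
k=1 load: inc=2.000000, refl=2.000000·-0.142857=-0.2857; V=0.000000+2.000000+-0.285714=1.7143
k=2 src: inc=-0.285714, refl=-0.285714·-0.333333=0.0952; V=2.000000+-0.285714+0.095238=1.8095

0 0 source 2.0000
1 2 load 1.7143
2 4 source 1.8095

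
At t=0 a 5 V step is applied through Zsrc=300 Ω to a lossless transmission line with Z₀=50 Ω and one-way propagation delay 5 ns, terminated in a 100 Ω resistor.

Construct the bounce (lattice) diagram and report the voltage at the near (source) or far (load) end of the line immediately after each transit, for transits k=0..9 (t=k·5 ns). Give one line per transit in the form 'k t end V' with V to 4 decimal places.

0 0 source 0.7143
1 5 load 0.9524
2 10 source 1.1224
3 15 load 1.1791
4 20 source 1.2196
5 25 load 1.2331
6 30 source 1.2428
7 35 load 1.2460
8 40 source 1.2483
9 45 load 1.2490

Γ_L=0.333333, Γ_S=0.714286; launch V₁=5·50/350=0.714286
k=0 src: V=0.7143
k=1 load: inc=0.714286, refl=0.714286·0.333333=0.2381; V=0.000000+0.714286+0.238095=0.9524
k=2 src: inc=0.238095, refl=0.238095·0.714286=0.1701; V=0.714286+0.238095+0.170068=1.1224
k=3 load: inc=0.170068, refl=0.170068·0.333333=0.0567; V=0.952381+0.170068+0.056689=1.1791
k=4 src: inc=0.056689, refl=0.056689·0.714286=0.0405; V=1.122449+0.056689+0.040492=1.2196
k=5 load: inc=0.040492, refl=0.040492·0.333333=0.0135; V=1.179138+0.040492+0.013497=1.2331
k=6 src: inc=0.013497, refl=0.013497·0.714286=0.0096; V=1.219631+0.013497+0.009641=1.2428
k=7 load: inc=0.009641, refl=0.009641·0.333333=0.0032; V=1.233128+0.009641+0.003214=1.2460
k=8 src: inc=0.003214, refl=0.003214·0.714286=0.0023; V=1.242769+0.003214+0.002295=1.2483
k=9 load: inc=0.002295, refl=0.002295·0.333333=0.0008; V=1.245983+0.002295+0.000765=1.2490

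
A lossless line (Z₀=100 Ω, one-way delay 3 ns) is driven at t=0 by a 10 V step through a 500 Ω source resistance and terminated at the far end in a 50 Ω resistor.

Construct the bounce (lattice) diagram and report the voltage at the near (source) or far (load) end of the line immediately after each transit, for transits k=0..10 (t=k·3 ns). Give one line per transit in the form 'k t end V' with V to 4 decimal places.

0 0 source 1.6667
1 3 load 1.1111
2 6 source 0.7407
3 9 load 0.8642
4 12 source 0.9465
5 15 load 0.9191
6 18 source 0.9008
7 21 load 0.9069
8 24 source 0.9109
9 27 load 0.9096
10 30 source 0.9087

Γ_L=-0.333333, Γ_S=0.666667; launch V₁=10·100/600=1.666667
k=0 src: V=1.6667
k=1 load: inc=1.666667, refl=1.666667·-0.333333=-0.5556; V=0.000000+1.666667+-0.555556=1.1111
k=2 src: inc=-0.555556, refl=-0.555556·0.666667=-0.3704; V=1.666667+-0.555556+-0.370370=0.7407
k=3 load: inc=-0.370370, refl=-0.370370·-0.333333=0.1235; V=1.111111+-0.370370+0.123457=0.8642
k=4 src: inc=0.123457, refl=0.123457·0.666667=0.0823; V=0.740741+0.123457+0.082305=0.9465
k=5 load: inc=0.082305, refl=0.082305·-0.333333=-0.0274; V=0.864198+0.082305+-0.027435=0.9191
k=6 src: inc=-0.027435, refl=-0.027435·0.666667=-0.0183; V=0.946502+-0.027435+-0.018290=0.9008
k=7 load: inc=-0.018290, refl=-0.018290·-0.333333=0.0061; V=0.919067+-0.018290+0.006097=0.9069
k=8 src: inc=0.006097, refl=0.006097·0.666667=0.0041; V=0.900777+0.006097+0.004064=0.9109
k=9 load: inc=0.004064, refl=0.004064·-0.333333=-0.0014; V=0.906874+0.004064+-0.001355=0.9096
k=10 src: inc=-0.001355, refl=-0.001355·0.666667=-0.0009; V=0.910938+-0.001355+-0.000903=0.9087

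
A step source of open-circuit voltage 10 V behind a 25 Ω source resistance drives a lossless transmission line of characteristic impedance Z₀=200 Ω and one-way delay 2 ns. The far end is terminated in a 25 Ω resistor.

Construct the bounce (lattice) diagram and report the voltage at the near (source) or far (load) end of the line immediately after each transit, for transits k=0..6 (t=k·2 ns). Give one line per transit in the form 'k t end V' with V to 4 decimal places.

Γ_L=-0.777778, Γ_S=-0.777778; launch V₁=10·200/225=8.888889
k=0 src: V=8.8889
k=1 load: inc=8.888889, refl=8.888889·-0.777778=-6.9136; V=0.000000+8.888889+-6.913580=1.9753
k=2 src: inc=-6.913580, refl=-6.913580·-0.777778=5.3772; V=8.888889+-6.913580+5.377229=7.3525
k=3 load: inc=5.377229, refl=5.377229·-0.777778=-4.1823; V=1.975309+5.377229+-4.182289=3.1702
k=4 src: inc=-4.182289, refl=-4.182289·-0.777778=3.2529; V=7.352538+-4.182289+3.252892=6.4231
k=5 load: inc=3.252892, refl=3.252892·-0.777778=-2.5300; V=3.170248+3.252892+-2.530027=3.8931
k=6 src: inc=-2.530027, refl=-2.530027·-0.777778=1.9678; V=6.423140+-2.530027+1.967799=5.8609

0 0 source 8.8889
1 2 load 1.9753
2 4 source 7.3525
3 6 load 3.1702
4 8 source 6.4231
5 10 load 3.8931
6 12 source 5.8609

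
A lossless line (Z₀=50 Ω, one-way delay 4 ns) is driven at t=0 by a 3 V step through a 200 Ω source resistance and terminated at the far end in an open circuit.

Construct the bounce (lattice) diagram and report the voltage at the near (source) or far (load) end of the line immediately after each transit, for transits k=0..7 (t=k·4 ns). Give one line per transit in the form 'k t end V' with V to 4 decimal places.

Γ_L=1.000000, Γ_S=0.600000; launch V₁=3·50/250=0.600000
k=0 src: V=0.6000
k=1 load: inc=0.600000, refl=0.600000·1.000000=0.6000; V=0.000000+0.600000+0.600000=1.2000
k=2 src: inc=0.600000, refl=0.600000·0.600000=0.3600; V=0.600000+0.600000+0.360000=1.5600
k=3 load: inc=0.360000, refl=0.360000·1.000000=0.3600; V=1.200000+0.360000+0.360000=1.9200
k=4 src: inc=0.360000, refl=0.360000·0.600000=0.2160; V=1.560000+0.360000+0.216000=2.1360
k=5 load: inc=0.216000, refl=0.216000·1.000000=0.2160; V=1.920000+0.216000+0.216000=2.3520
k=6 src: inc=0.216000, refl=0.216000·0.600000=0.1296; V=2.136000+0.216000+0.129600=2.4816
k=7 load: inc=0.129600, refl=0.129600·1.000000=0.1296; V=2.352000+0.129600+0.129600=2.6112

0 0 source 0.6000
1 4 load 1.2000
2 8 source 1.5600
3 12 load 1.9200
4 16 source 2.1360
5 20 load 2.3520
6 24 source 2.4816
7 28 load 2.6112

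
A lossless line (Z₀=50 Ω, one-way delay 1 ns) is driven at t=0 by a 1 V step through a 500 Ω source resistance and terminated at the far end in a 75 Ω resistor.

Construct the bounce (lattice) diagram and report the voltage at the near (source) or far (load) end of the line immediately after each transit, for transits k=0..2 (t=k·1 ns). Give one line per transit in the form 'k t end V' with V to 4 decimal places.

Γ_L=0.200000, Γ_S=0.818182; launch V₁=1·50/550=0.090909
k=0 src: V=0.0909
k=1 load: inc=0.090909, refl=0.090909·0.200000=0.0182; V=0.000000+0.090909+0.018182=0.1091
k=2 src: inc=0.018182, refl=0.018182·0.818182=0.0149; V=0.090909+0.018182+0.014876=0.1240

0 0 source 0.0909
1 1 load 0.1091
2 2 source 0.1240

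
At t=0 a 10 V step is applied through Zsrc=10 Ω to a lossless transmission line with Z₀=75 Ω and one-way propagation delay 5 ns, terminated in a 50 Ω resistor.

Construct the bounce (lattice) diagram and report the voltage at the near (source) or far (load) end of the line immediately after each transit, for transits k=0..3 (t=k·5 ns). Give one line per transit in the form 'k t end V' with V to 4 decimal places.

Γ_L=-0.200000, Γ_S=-0.764706; launch V₁=10·75/85=8.823529
k=0 src: V=8.8235
k=1 load: inc=8.823529, refl=8.823529·-0.200000=-1.7647; V=0.000000+8.823529+-1.764706=7.0588
k=2 src: inc=-1.764706, refl=-1.764706·-0.764706=1.3495; V=8.823529+-1.764706+1.349481=8.4083
k=3 load: inc=1.349481, refl=1.349481·-0.200000=-0.2699; V=7.058824+1.349481+-0.269896=8.1384

0 0 source 8.8235
1 5 load 7.0588
2 10 source 8.4083
3 15 load 8.1384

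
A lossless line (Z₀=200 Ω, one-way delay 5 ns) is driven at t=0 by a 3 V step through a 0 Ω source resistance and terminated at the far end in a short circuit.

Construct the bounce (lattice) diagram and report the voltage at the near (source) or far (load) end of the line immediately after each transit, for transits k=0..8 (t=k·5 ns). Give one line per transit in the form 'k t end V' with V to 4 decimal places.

Γ_L=-1.000000, Γ_S=-1.000000; launch V₁=3·200/200=3.000000
k=0 src: V=3.0000
k=1 load: inc=3.000000, refl=3.000000·-1.000000=-3.0000; V=0.000000+3.000000+-3.000000=0.0000
k=2 src: inc=-3.000000, refl=-3.000000·-1.000000=3.0000; V=3.000000+-3.000000+3.000000=3.0000
k=3 load: inc=3.000000, refl=3.000000·-1.000000=-3.0000; V=0.000000+3.000000+-3.000000=0.0000
k=4 src: inc=-3.000000, refl=-3.000000·-1.000000=3.0000; V=3.000000+-3.000000+3.000000=3.0000
k=5 load: inc=3.000000, refl=3.000000·-1.000000=-3.0000; V=0.000000+3.000000+-3.000000=0.0000
k=6 src: inc=-3.000000, refl=-3.000000·-1.000000=3.0000; V=3.000000+-3.000000+3.000000=3.0000
k=7 load: inc=3.000000, refl=3.000000·-1.000000=-3.0000; V=0.000000+3.000000+-3.000000=0.0000
k=8 src: inc=-3.000000, refl=-3.000000·-1.000000=3.0000; V=3.000000+-3.000000+3.000000=3.0000

0 0 source 3.0000
1 5 load 0.0000
2 10 source 3.0000
3 15 load 0.0000
4 20 source 3.0000
5 25 load 0.0000
6 30 source 3.0000
7 35 load 0.0000
8 40 source 3.0000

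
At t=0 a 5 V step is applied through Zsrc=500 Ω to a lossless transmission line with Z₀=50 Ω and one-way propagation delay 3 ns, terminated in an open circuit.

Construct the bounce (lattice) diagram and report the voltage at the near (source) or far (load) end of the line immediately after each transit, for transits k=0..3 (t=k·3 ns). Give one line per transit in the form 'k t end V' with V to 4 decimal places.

Γ_L=1.000000, Γ_S=0.818182; launch V₁=5·50/550=0.454545
k=0 src: V=0.4545
k=1 load: inc=0.454545, refl=0.454545·1.000000=0.4545; V=0.000000+0.454545+0.454545=0.9091
k=2 src: inc=0.454545, refl=0.454545·0.818182=0.3719; V=0.454545+0.454545+0.371901=1.2810
k=3 load: inc=0.371901, refl=0.371901·1.000000=0.3719; V=0.909091+0.371901+0.371901=1.6529

0 0 source 0.4545
1 3 load 0.9091
2 6 source 1.2810
3 9 load 1.6529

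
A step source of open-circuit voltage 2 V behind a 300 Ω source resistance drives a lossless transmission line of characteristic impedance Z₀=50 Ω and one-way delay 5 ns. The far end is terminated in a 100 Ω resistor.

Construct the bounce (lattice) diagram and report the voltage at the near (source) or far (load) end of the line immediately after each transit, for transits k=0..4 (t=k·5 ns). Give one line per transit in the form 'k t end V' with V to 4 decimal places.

0 0 source 0.2857
1 5 load 0.3810
2 10 source 0.4490
3 15 load 0.4717
4 20 source 0.4879

Γ_L=0.333333, Γ_S=0.714286; launch V₁=2·50/350=0.285714
k=0 src: V=0.2857
k=1 load: inc=0.285714, refl=0.285714·0.333333=0.0952; V=0.000000+0.285714+0.095238=0.3810
k=2 src: inc=0.095238, refl=0.095238·0.714286=0.0680; V=0.285714+0.095238+0.068027=0.4490
k=3 load: inc=0.068027, refl=0.068027·0.333333=0.0227; V=0.380952+0.068027+0.022676=0.4717
k=4 src: inc=0.022676, refl=0.022676·0.714286=0.0162; V=0.448980+0.022676+0.016197=0.4879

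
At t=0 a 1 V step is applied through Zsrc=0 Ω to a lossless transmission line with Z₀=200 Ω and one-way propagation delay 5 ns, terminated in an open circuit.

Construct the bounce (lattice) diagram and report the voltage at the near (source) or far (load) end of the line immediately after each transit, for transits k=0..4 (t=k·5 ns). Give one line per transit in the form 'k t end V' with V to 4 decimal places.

0 0 source 1.0000
1 5 load 2.0000
2 10 source 1.0000
3 15 load 0.0000
4 20 source 1.0000

Γ_L=1.000000, Γ_S=-1.000000; launch V₁=1·200/200=1.000000
k=0 src: V=1.0000
k=1 load: inc=1.000000, refl=1.000000·1.000000=1.0000; V=0.000000+1.000000+1.000000=2.0000
k=2 src: inc=1.000000, refl=1.000000·-1.000000=-1.0000; V=1.000000+1.000000+-1.000000=1.0000
k=3 load: inc=-1.000000, refl=-1.000000·1.000000=-1.0000; V=2.000000+-1.000000+-1.000000=0.0000
k=4 src: inc=-1.000000, refl=-1.000000·-1.000000=1.0000; V=1.000000+-1.000000+1.000000=1.0000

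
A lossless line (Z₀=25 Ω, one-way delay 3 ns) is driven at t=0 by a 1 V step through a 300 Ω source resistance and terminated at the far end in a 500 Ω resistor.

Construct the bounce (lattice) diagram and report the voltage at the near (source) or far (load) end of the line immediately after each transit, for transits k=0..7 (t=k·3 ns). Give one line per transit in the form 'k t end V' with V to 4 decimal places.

0 0 source 0.0769
1 3 load 0.1465
2 6 source 0.2054
3 9 load 0.2587
4 12 source 0.3038
5 15 load 0.3446
6 18 source 0.3791
7 21 load 0.4103

Γ_L=0.904762, Γ_S=0.846154; launch V₁=1·25/325=0.076923
k=0 src: V=0.0769
k=1 load: inc=0.076923, refl=0.076923·0.904762=0.0696; V=0.000000+0.076923+0.069597=0.1465
k=2 src: inc=0.069597, refl=0.069597·0.846154=0.0589; V=0.076923+0.069597+0.058890=0.2054
k=3 load: inc=0.058890, refl=0.058890·0.904762=0.0533; V=0.146520+0.058890+0.053281=0.2587
k=4 src: inc=0.053281, refl=0.053281·0.846154=0.0451; V=0.205410+0.053281+0.045084=0.3038
k=5 load: inc=0.045084, refl=0.045084·0.904762=0.0408; V=0.258691+0.045084+0.040790=0.3446
k=6 src: inc=0.040790, refl=0.040790·0.846154=0.0345; V=0.303775+0.040790+0.034515=0.3791
k=7 load: inc=0.034515, refl=0.034515·0.904762=0.0312; V=0.344566+0.034515+0.031228=0.4103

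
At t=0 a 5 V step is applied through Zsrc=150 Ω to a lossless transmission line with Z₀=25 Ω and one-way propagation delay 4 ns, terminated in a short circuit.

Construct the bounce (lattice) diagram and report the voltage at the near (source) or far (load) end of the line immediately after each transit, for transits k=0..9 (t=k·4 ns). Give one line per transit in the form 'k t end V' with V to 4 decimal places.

Γ_L=-1.000000, Γ_S=0.714286; launch V₁=5·25/175=0.714286
k=0 src: V=0.7143
k=1 load: inc=0.714286, refl=0.714286·-1.000000=-0.7143; V=0.000000+0.714286+-0.714286=0.0000
k=2 src: inc=-0.714286, refl=-0.714286·0.714286=-0.5102; V=0.714286+-0.714286+-0.510204=-0.5102
k=3 load: inc=-0.510204, refl=-0.510204·-1.000000=0.5102; V=0.000000+-0.510204+0.510204=0.0000
k=4 src: inc=0.510204, refl=0.510204·0.714286=0.3644; V=-0.510204+0.510204+0.364431=0.3644
k=5 load: inc=0.364431, refl=0.364431·-1.000000=-0.3644; V=0.000000+0.364431+-0.364431=0.0000
k=6 src: inc=-0.364431, refl=-0.364431·0.714286=-0.2603; V=0.364431+-0.364431+-0.260308=-0.2603
k=7 load: inc=-0.260308, refl=-0.260308·-1.000000=0.2603; V=0.000000+-0.260308+0.260308=0.0000
k=8 src: inc=0.260308, refl=0.260308·0.714286=0.1859; V=-0.260308+0.260308+0.185934=0.1859
k=9 load: inc=0.185934, refl=0.185934·-1.000000=-0.1859; V=0.000000+0.185934+-0.185934=0.0000

0 0 source 0.7143
1 4 load 0.0000
2 8 source -0.5102
3 12 load 0.0000
4 16 source 0.3644
5 20 load 0.0000
6 24 source -0.2603
7 28 load 0.0000
8 32 source 0.1859
9 36 load 0.0000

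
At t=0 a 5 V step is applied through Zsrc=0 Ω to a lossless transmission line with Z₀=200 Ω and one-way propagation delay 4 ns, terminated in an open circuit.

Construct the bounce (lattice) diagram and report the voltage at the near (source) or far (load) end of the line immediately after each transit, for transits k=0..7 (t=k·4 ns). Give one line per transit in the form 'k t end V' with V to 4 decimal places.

0 0 source 5.0000
1 4 load 10.0000
2 8 source 5.0000
3 12 load 0.0000
4 16 source 5.0000
5 20 load 10.0000
6 24 source 5.0000
7 28 load 0.0000

Γ_L=1.000000, Γ_S=-1.000000; launch V₁=5·200/200=5.000000
k=0 src: V=5.0000
k=1 load: inc=5.000000, refl=5.000000·1.000000=5.0000; V=0.000000+5.000000+5.000000=10.0000
k=2 src: inc=5.000000, refl=5.000000·-1.000000=-5.0000; V=5.000000+5.000000+-5.000000=5.0000
k=3 load: inc=-5.000000, refl=-5.000000·1.000000=-5.0000; V=10.000000+-5.000000+-5.000000=0.0000
k=4 src: inc=-5.000000, refl=-5.000000·-1.000000=5.0000; V=5.000000+-5.000000+5.000000=5.0000
k=5 load: inc=5.000000, refl=5.000000·1.000000=5.0000; V=0.000000+5.000000+5.000000=10.0000
k=6 src: inc=5.000000, refl=5.000000·-1.000000=-5.0000; V=5.000000+5.000000+-5.000000=5.0000
k=7 load: inc=-5.000000, refl=-5.000000·1.000000=-5.0000; V=10.000000+-5.000000+-5.000000=0.0000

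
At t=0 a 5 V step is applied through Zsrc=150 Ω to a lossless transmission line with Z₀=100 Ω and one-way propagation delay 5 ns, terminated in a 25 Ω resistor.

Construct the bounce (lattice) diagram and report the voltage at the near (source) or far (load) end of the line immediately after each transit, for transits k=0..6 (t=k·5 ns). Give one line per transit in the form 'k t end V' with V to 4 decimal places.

0 0 source 2.0000
1 5 load 0.8000
2 10 source 0.5600
3 15 load 0.7040
4 20 source 0.7328
5 25 load 0.7155
6 30 source 0.7121

Γ_L=-0.600000, Γ_S=0.200000; launch V₁=5·100/250=2.000000
k=0 src: V=2.0000
k=1 load: inc=2.000000, refl=2.000000·-0.600000=-1.2000; V=0.000000+2.000000+-1.200000=0.8000
k=2 src: inc=-1.200000, refl=-1.200000·0.200000=-0.2400; V=2.000000+-1.200000+-0.240000=0.5600
k=3 load: inc=-0.240000, refl=-0.240000·-0.600000=0.1440; V=0.800000+-0.240000+0.144000=0.7040
k=4 src: inc=0.144000, refl=0.144000·0.200000=0.0288; V=0.560000+0.144000+0.028800=0.7328
k=5 load: inc=0.028800, refl=0.028800·-0.600000=-0.0173; V=0.704000+0.028800+-0.017280=0.7155
k=6 src: inc=-0.017280, refl=-0.017280·0.200000=-0.0035; V=0.732800+-0.017280+-0.003456=0.7121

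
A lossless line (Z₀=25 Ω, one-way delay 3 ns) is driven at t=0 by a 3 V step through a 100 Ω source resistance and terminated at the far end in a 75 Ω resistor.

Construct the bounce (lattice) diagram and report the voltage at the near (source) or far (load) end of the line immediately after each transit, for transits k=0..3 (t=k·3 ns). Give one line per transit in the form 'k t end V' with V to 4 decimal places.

0 0 source 0.6000
1 3 load 0.9000
2 6 source 1.0800
3 9 load 1.1700

Γ_L=0.500000, Γ_S=0.600000; launch V₁=3·25/125=0.600000
k=0 src: V=0.6000
k=1 load: inc=0.600000, refl=0.600000·0.500000=0.3000; V=0.000000+0.600000+0.300000=0.9000
k=2 src: inc=0.300000, refl=0.300000·0.600000=0.1800; V=0.600000+0.300000+0.180000=1.0800
k=3 load: inc=0.180000, refl=0.180000·0.500000=0.0900; V=0.900000+0.180000+0.090000=1.1700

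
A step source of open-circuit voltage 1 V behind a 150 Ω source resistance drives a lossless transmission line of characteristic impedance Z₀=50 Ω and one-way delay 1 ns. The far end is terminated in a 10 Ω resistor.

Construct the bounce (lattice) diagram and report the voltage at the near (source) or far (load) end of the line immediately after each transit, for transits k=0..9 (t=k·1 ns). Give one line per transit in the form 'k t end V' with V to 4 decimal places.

Γ_L=-0.666667, Γ_S=0.500000; launch V₁=1·50/200=0.250000
k=0 src: V=0.2500
k=1 load: inc=0.250000, refl=0.250000·-0.666667=-0.1667; V=0.000000+0.250000+-0.166667=0.0833
k=2 src: inc=-0.166667, refl=-0.166667·0.500000=-0.0833; V=0.250000+-0.166667+-0.083333=0.0000
k=3 load: inc=-0.083333, refl=-0.083333·-0.666667=0.0556; V=0.083333+-0.083333+0.055556=0.0556
k=4 src: inc=0.055556, refl=0.055556·0.500000=0.0278; V=0.000000+0.055556+0.027778=0.0833
k=5 load: inc=0.027778, refl=0.027778·-0.666667=-0.0185; V=0.055556+0.027778+-0.018519=0.0648
k=6 src: inc=-0.018519, refl=-0.018519·0.500000=-0.0093; V=0.083333+-0.018519+-0.009259=0.0556
k=7 load: inc=-0.009259, refl=-0.009259·-0.666667=0.0062; V=0.064815+-0.009259+0.006173=0.0617
k=8 src: inc=0.006173, refl=0.006173·0.500000=0.0031; V=0.055556+0.006173+0.003086=0.0648
k=9 load: inc=0.003086, refl=0.003086·-0.666667=-0.0021; V=0.061728+0.003086+-0.002058=0.0628

0 0 source 0.2500
1 1 load 0.0833
2 2 source 0.0000
3 3 load 0.0556
4 4 source 0.0833
5 5 load 0.0648
6 6 source 0.0556
7 7 load 0.0617
8 8 source 0.0648
9 9 load 0.0628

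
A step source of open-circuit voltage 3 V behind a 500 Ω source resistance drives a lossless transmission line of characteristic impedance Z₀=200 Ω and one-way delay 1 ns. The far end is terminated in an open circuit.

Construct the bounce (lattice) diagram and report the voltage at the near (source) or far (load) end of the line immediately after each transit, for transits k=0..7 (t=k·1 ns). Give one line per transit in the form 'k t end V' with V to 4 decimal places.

0 0 source 0.8571
1 1 load 1.7143
2 2 source 2.0816
3 3 load 2.4490
4 4 source 2.6064
5 5 load 2.7638
6 6 source 2.8313
7 7 load 2.8988

Γ_L=1.000000, Γ_S=0.428571; launch V₁=3·200/700=0.857143
k=0 src: V=0.8571
k=1 load: inc=0.857143, refl=0.857143·1.000000=0.8571; V=0.000000+0.857143+0.857143=1.7143
k=2 src: inc=0.857143, refl=0.857143·0.428571=0.3673; V=0.857143+0.857143+0.367347=2.0816
k=3 load: inc=0.367347, refl=0.367347·1.000000=0.3673; V=1.714286+0.367347+0.367347=2.4490
k=4 src: inc=0.367347, refl=0.367347·0.428571=0.1574; V=2.081633+0.367347+0.157434=2.6064
k=5 load: inc=0.157434, refl=0.157434·1.000000=0.1574; V=2.448980+0.157434+0.157434=2.7638
k=6 src: inc=0.157434, refl=0.157434·0.428571=0.0675; V=2.606414+0.157434+0.067472=2.8313
k=7 load: inc=0.067472, refl=0.067472·1.000000=0.0675; V=2.763848+0.067472+0.067472=2.8988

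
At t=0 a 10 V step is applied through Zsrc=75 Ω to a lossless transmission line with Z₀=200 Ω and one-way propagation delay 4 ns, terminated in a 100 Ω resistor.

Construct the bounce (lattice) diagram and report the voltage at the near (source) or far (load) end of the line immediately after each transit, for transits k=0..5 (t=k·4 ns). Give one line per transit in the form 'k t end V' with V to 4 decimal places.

Γ_L=-0.333333, Γ_S=-0.454545; launch V₁=10·200/275=7.272727
k=0 src: V=7.2727
k=1 load: inc=7.272727, refl=7.272727·-0.333333=-2.4242; V=0.000000+7.272727+-2.424242=4.8485
k=2 src: inc=-2.424242, refl=-2.424242·-0.454545=1.1019; V=7.272727+-2.424242+1.101928=5.9504
k=3 load: inc=1.101928, refl=1.101928·-0.333333=-0.3673; V=4.848485+1.101928+-0.367309=5.5831
k=4 src: inc=-0.367309, refl=-0.367309·-0.454545=0.1670; V=5.950413+-0.367309+0.166959=5.7501
k=5 load: inc=0.166959, refl=0.166959·-0.333333=-0.0557; V=5.583104+0.166959+-0.055653=5.6944

0 0 source 7.2727
1 4 load 4.8485
2 8 source 5.9504
3 12 load 5.5831
4 16 source 5.7501
5 20 load 5.6944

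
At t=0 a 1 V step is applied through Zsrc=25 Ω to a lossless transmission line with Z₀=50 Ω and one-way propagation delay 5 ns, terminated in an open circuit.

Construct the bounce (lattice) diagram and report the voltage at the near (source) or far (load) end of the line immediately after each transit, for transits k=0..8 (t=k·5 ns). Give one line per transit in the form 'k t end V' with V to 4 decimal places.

Γ_L=1.000000, Γ_S=-0.333333; launch V₁=1·50/75=0.666667
k=0 src: V=0.6667
k=1 load: inc=0.666667, refl=0.666667·1.000000=0.6667; V=0.000000+0.666667+0.666667=1.3333
k=2 src: inc=0.666667, refl=0.666667·-0.333333=-0.2222; V=0.666667+0.666667+-0.222222=1.1111
k=3 load: inc=-0.222222, refl=-0.222222·1.000000=-0.2222; V=1.333333+-0.222222+-0.222222=0.8889
k=4 src: inc=-0.222222, refl=-0.222222·-0.333333=0.0741; V=1.111111+-0.222222+0.074074=0.9630
k=5 load: inc=0.074074, refl=0.074074·1.000000=0.0741; V=0.888889+0.074074+0.074074=1.0370
k=6 src: inc=0.074074, refl=0.074074·-0.333333=-0.0247; V=0.962963+0.074074+-0.024691=1.0123
k=7 load: inc=-0.024691, refl=-0.024691·1.000000=-0.0247; V=1.037037+-0.024691+-0.024691=0.9877
k=8 src: inc=-0.024691, refl=-0.024691·-0.333333=0.0082; V=1.012346+-0.024691+0.008230=0.9959

0 0 source 0.6667
1 5 load 1.3333
2 10 source 1.1111
3 15 load 0.8889
4 20 source 0.9630
5 25 load 1.0370
6 30 source 1.0123
7 35 load 0.9877
8 40 source 0.9959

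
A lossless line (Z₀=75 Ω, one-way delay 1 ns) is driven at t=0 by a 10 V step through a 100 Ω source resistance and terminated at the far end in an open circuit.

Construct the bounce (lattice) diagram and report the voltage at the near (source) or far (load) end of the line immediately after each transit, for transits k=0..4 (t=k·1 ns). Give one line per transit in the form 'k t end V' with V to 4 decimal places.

Γ_L=1.000000, Γ_S=0.142857; launch V₁=10·75/175=4.285714
k=0 src: V=4.2857
k=1 load: inc=4.285714, refl=4.285714·1.000000=4.2857; V=0.000000+4.285714+4.285714=8.5714
k=2 src: inc=4.285714, refl=4.285714·0.142857=0.6122; V=4.285714+4.285714+0.612245=9.1837
k=3 load: inc=0.612245, refl=0.612245·1.000000=0.6122; V=8.571429+0.612245+0.612245=9.7959
k=4 src: inc=0.612245, refl=0.612245·0.142857=0.0875; V=9.183673+0.612245+0.087464=9.8834

0 0 source 4.2857
1 1 load 8.5714
2 2 source 9.1837
3 3 load 9.7959
4 4 source 9.8834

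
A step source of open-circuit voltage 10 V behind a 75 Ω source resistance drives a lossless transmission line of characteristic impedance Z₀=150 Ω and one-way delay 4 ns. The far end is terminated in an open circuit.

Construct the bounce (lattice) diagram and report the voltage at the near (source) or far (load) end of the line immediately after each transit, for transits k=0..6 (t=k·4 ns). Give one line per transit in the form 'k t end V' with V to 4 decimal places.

Γ_L=1.000000, Γ_S=-0.333333; launch V₁=10·150/225=6.666667
k=0 src: V=6.6667
k=1 load: inc=6.666667, refl=6.666667·1.000000=6.6667; V=0.000000+6.666667+6.666667=13.3333
k=2 src: inc=6.666667, refl=6.666667·-0.333333=-2.2222; V=6.666667+6.666667+-2.222222=11.1111
k=3 load: inc=-2.222222, refl=-2.222222·1.000000=-2.2222; V=13.333333+-2.222222+-2.222222=8.8889
k=4 src: inc=-2.222222, refl=-2.222222·-0.333333=0.7407; V=11.111111+-2.222222+0.740741=9.6296
k=5 load: inc=0.740741, refl=0.740741·1.000000=0.7407; V=8.888889+0.740741+0.740741=10.3704
k=6 src: inc=0.740741, refl=0.740741·-0.333333=-0.2469; V=9.629630+0.740741+-0.246914=10.1235

0 0 source 6.6667
1 4 load 13.3333
2 8 source 11.1111
3 12 load 8.8889
4 16 source 9.6296
5 20 load 10.3704
6 24 source 10.1235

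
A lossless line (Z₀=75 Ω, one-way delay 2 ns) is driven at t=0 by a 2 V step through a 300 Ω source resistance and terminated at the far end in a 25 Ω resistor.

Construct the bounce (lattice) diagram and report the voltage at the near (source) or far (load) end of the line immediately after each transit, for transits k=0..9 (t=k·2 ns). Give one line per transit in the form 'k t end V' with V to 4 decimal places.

0 0 source 0.4000
1 2 load 0.2000
2 4 source 0.0800
3 6 load 0.1400
4 8 source 0.1760
5 10 load 0.1580
6 12 source 0.1472
7 14 load 0.1526
8 16 source 0.1558
9 18 load 0.1542

Γ_L=-0.500000, Γ_S=0.600000; launch V₁=2·75/375=0.400000
k=0 src: V=0.4000
k=1 load: inc=0.400000, refl=0.400000·-0.500000=-0.2000; V=0.000000+0.400000+-0.200000=0.2000
k=2 src: inc=-0.200000, refl=-0.200000·0.600000=-0.1200; V=0.400000+-0.200000+-0.120000=0.0800
k=3 load: inc=-0.120000, refl=-0.120000·-0.500000=0.0600; V=0.200000+-0.120000+0.060000=0.1400
k=4 src: inc=0.060000, refl=0.060000·0.600000=0.0360; V=0.080000+0.060000+0.036000=0.1760
k=5 load: inc=0.036000, refl=0.036000·-0.500000=-0.0180; V=0.140000+0.036000+-0.018000=0.1580
k=6 src: inc=-0.018000, refl=-0.018000·0.600000=-0.0108; V=0.176000+-0.018000+-0.010800=0.1472
k=7 load: inc=-0.010800, refl=-0.010800·-0.500000=0.0054; V=0.158000+-0.010800+0.005400=0.1526
k=8 src: inc=0.005400, refl=0.005400·0.600000=0.0032; V=0.147200+0.005400+0.003240=0.1558
k=9 load: inc=0.003240, refl=0.003240·-0.500000=-0.0016; V=0.152600+0.003240+-0.001620=0.1542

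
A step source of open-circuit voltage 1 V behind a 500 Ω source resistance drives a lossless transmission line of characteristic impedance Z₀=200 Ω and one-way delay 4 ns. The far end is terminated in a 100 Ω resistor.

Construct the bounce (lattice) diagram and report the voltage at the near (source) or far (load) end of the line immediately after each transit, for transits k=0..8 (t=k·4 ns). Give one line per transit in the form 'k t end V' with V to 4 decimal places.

0 0 source 0.2857
1 4 load 0.1905
2 8 source 0.1497
3 12 load 0.1633
4 16 source 0.1691
5 20 load 0.1672
6 24 source 0.1663
7 28 load 0.1666
8 32 source 0.1667

Γ_L=-0.333333, Γ_S=0.428571; launch V₁=1·200/700=0.285714
k=0 src: V=0.2857
k=1 load: inc=0.285714, refl=0.285714·-0.333333=-0.0952; V=0.000000+0.285714+-0.095238=0.1905
k=2 src: inc=-0.095238, refl=-0.095238·0.428571=-0.0408; V=0.285714+-0.095238+-0.040816=0.1497
k=3 load: inc=-0.040816, refl=-0.040816·-0.333333=0.0136; V=0.190476+-0.040816+0.013605=0.1633
k=4 src: inc=0.013605, refl=0.013605·0.428571=0.0058; V=0.149660+0.013605+0.005831=0.1691
k=5 load: inc=0.005831, refl=0.005831·-0.333333=-0.0019; V=0.163265+0.005831+-0.001944=0.1672
k=6 src: inc=-0.001944, refl=-0.001944·0.428571=-0.0008; V=0.169096+-0.001944+-0.000833=0.1663
k=7 load: inc=-0.000833, refl=-0.000833·-0.333333=0.0003; V=0.167153+-0.000833+0.000278=0.1666
k=8 src: inc=0.000278, refl=0.000278·0.428571=0.0001; V=0.166320+0.000278+0.000119=0.1667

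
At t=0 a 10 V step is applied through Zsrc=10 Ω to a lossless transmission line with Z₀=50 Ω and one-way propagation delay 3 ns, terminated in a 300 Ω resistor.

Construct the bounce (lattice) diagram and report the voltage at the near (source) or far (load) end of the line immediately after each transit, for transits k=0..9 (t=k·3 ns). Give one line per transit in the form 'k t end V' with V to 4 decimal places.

0 0 source 8.3333
1 3 load 14.2857
2 6 source 10.3175
3 9 load 7.4830
4 12 source 9.3726
5 15 load 10.7224
6 18 source 9.8226
7 21 load 9.1798
8 24 source 9.6083
9 27 load 9.9144

Γ_L=0.714286, Γ_S=-0.666667; launch V₁=10·50/60=8.333333
k=0 src: V=8.3333
k=1 load: inc=8.333333, refl=8.333333·0.714286=5.9524; V=0.000000+8.333333+5.952381=14.2857
k=2 src: inc=5.952381, refl=5.952381·-0.666667=-3.9683; V=8.333333+5.952381+-3.968254=10.3175
k=3 load: inc=-3.968254, refl=-3.968254·0.714286=-2.8345; V=14.285714+-3.968254+-2.834467=7.4830
k=4 src: inc=-2.834467, refl=-2.834467·-0.666667=1.8896; V=10.317460+-2.834467+1.889645=9.3726
k=5 load: inc=1.889645, refl=1.889645·0.714286=1.3497; V=7.482993+1.889645+1.349746=10.7224
k=6 src: inc=1.349746, refl=1.349746·-0.666667=-0.8998; V=9.372638+1.349746+-0.899831=9.8226
k=7 load: inc=-0.899831, refl=-0.899831·0.714286=-0.6427; V=10.722384+-0.899831+-0.642736=9.1798
k=8 src: inc=-0.642736, refl=-0.642736·-0.666667=0.4285; V=9.822553+-0.642736+0.428491=9.6083
k=9 load: inc=0.428491, refl=0.428491·0.714286=0.3061; V=9.179817+0.428491+0.306065=9.9144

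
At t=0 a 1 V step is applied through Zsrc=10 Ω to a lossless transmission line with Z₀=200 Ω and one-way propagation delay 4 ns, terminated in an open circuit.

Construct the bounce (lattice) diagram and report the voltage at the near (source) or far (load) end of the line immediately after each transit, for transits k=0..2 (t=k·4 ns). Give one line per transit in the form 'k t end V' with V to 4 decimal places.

0 0 source 0.9524
1 4 load 1.9048
2 8 source 1.0431

Γ_L=1.000000, Γ_S=-0.904762; launch V₁=1·200/210=0.952381
k=0 src: V=0.9524
k=1 load: inc=0.952381, refl=0.952381·1.000000=0.9524; V=0.000000+0.952381+0.952381=1.9048
k=2 src: inc=0.952381, refl=0.952381·-0.904762=-0.8617; V=0.952381+0.952381+-0.861678=1.0431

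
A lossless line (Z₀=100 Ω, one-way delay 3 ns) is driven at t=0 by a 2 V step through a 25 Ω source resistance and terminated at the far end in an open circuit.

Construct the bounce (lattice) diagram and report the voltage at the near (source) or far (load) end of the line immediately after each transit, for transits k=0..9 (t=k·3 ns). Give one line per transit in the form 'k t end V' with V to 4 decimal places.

Γ_L=1.000000, Γ_S=-0.600000; launch V₁=2·100/125=1.600000
k=0 src: V=1.6000
k=1 load: inc=1.600000, refl=1.600000·1.000000=1.6000; V=0.000000+1.600000+1.600000=3.2000
k=2 src: inc=1.600000, refl=1.600000·-0.600000=-0.9600; V=1.600000+1.600000+-0.960000=2.2400
k=3 load: inc=-0.960000, refl=-0.960000·1.000000=-0.9600; V=3.200000+-0.960000+-0.960000=1.2800
k=4 src: inc=-0.960000, refl=-0.960000·-0.600000=0.5760; V=2.240000+-0.960000+0.576000=1.8560
k=5 load: inc=0.576000, refl=0.576000·1.000000=0.5760; V=1.280000+0.576000+0.576000=2.4320
k=6 src: inc=0.576000, refl=0.576000·-0.600000=-0.3456; V=1.856000+0.576000+-0.345600=2.0864
k=7 load: inc=-0.345600, refl=-0.345600·1.000000=-0.3456; V=2.432000+-0.345600+-0.345600=1.7408
k=8 src: inc=-0.345600, refl=-0.345600·-0.600000=0.2074; V=2.086400+-0.345600+0.207360=1.9482
k=9 load: inc=0.207360, refl=0.207360·1.000000=0.2074; V=1.740800+0.207360+0.207360=2.1555

0 0 source 1.6000
1 3 load 3.2000
2 6 source 2.2400
3 9 load 1.2800
4 12 source 1.8560
5 15 load 2.4320
6 18 source 2.0864
7 21 load 1.7408
8 24 source 1.9482
9 27 load 2.1555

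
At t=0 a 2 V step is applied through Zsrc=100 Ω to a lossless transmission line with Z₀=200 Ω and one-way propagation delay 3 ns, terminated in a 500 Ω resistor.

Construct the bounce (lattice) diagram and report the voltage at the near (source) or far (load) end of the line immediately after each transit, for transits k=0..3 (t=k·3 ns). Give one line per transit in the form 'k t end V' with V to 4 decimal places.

0 0 source 1.3333
1 3 load 1.9048
2 6 source 1.7143
3 9 load 1.6327

Γ_L=0.428571, Γ_S=-0.333333; launch V₁=2·200/300=1.333333
k=0 src: V=1.3333
k=1 load: inc=1.333333, refl=1.333333·0.428571=0.5714; V=0.000000+1.333333+0.571429=1.9048
k=2 src: inc=0.571429, refl=0.571429·-0.333333=-0.1905; V=1.333333+0.571429+-0.190476=1.7143
k=3 load: inc=-0.190476, refl=-0.190476·0.428571=-0.0816; V=1.904762+-0.190476+-0.081633=1.6327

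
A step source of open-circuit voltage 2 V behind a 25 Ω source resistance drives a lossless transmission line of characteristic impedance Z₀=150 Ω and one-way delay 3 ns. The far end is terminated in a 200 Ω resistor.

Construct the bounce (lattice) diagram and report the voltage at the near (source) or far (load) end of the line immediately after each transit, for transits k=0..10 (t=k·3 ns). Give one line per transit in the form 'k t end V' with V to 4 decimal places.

0 0 source 1.7143
1 3 load 1.9592
2 6 source 1.7843
3 9 load 1.7593
4 12 source 1.7771
5 15 load 1.7797
6 18 source 1.7778
7 21 load 1.7776
8 24 source 1.7778
9 27 load 1.7778
10 30 source 1.7778

Γ_L=0.142857, Γ_S=-0.714286; launch V₁=2·150/175=1.714286
k=0 src: V=1.7143
k=1 load: inc=1.714286, refl=1.714286·0.142857=0.2449; V=0.000000+1.714286+0.244898=1.9592
k=2 src: inc=0.244898, refl=0.244898·-0.714286=-0.1749; V=1.714286+0.244898+-0.174927=1.7843
k=3 load: inc=-0.174927, refl=-0.174927·0.142857=-0.0250; V=1.959184+-0.174927+-0.024990=1.7593
k=4 src: inc=-0.024990, refl=-0.024990·-0.714286=0.0178; V=1.784257+-0.024990+0.017850=1.7771
k=5 load: inc=0.017850, refl=0.017850·0.142857=0.0025; V=1.759267+0.017850+0.002550=1.7797
k=6 src: inc=0.002550, refl=0.002550·-0.714286=-0.0018; V=1.777117+0.002550+-0.001821=1.7778
k=7 load: inc=-0.001821, refl=-0.001821·0.142857=-0.0003; V=1.779667+-0.001821+-0.000260=1.7776
k=8 src: inc=-0.000260, refl=-0.000260·-0.714286=0.0002; V=1.777845+-0.000260+0.000186=1.7778
k=9 load: inc=0.000186, refl=0.000186·0.142857=0.0000; V=1.777585+0.000186+0.000027=1.7778
k=10 src: inc=0.000027, refl=0.000027·-0.714286=-0.0000; V=1.777771+0.000027+-0.000019=1.7778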